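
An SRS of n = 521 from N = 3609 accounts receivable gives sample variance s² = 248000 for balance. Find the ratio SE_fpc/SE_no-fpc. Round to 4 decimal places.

0.9250

f = n/N = 521/3609 = 0.14436132.
SE_no-fpc = √(s²/n) = 21.8176; SE_fpc = √((1−f)s²/n) = 20.181442.
Ratio = √(1−f) = 0.92500740.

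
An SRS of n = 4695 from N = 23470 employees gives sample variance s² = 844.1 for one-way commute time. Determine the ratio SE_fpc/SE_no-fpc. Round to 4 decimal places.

0.8944

f = n/N = 4695/23470 = 0.20004261.
SE_no-fpc = √(s²/n) = 0.42401298; SE_fpc = √((1−f)s²/n) = 0.37923864.
Ratio = √(1−f) = 0.89440337.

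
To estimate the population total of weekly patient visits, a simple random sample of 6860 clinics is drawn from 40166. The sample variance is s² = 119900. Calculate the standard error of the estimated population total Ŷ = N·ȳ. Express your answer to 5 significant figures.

Var(Ŷ) = N²·Var(ȳ) = N²·(1 − n/N)·s²/n.
f = 6860/40166 = 0.17079122; Var(ȳ) = 0.82920878·119900/6860 = 14.493022.
Var(Ŷ) = 40166² · 14.493022 = 2.3381702 × 10^10.
SE(Ŷ) = √(2.3381702 × 10^10) = 152910.

152910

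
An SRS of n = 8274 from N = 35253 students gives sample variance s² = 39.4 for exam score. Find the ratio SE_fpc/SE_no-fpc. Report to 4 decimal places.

f = n/N = 8274/35253 = 0.23470343.
SE_no-fpc = √(s²/n) = 0.069006556; SE_fpc = √((1−f)s²/n) = 0.060367784.
Ratio = √(1−f) = 0.87481231.

0.8748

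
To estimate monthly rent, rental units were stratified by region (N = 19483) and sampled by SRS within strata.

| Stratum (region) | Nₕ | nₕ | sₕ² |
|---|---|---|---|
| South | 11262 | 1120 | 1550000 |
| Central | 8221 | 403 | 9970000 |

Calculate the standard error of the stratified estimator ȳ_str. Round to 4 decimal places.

Var(ȳ_str) = Σₕ Wₕ²(1 − fₕ)sₕ²/nₕ with Wₕ = Nₕ/N, N = 19483.
South: Wₕ = 0.57804240; term = 0.57804240²·(1 − 0.09944948)·1550000/1120 = 416.42917.
Central: Wₕ = 0.42195760; term = 0.42195760²·(1 − 0.04902080)·9970000/403 = 4188.8882.
Sum = 4605.3174.
SE = √(4605.3174) = 67.8625.

67.8625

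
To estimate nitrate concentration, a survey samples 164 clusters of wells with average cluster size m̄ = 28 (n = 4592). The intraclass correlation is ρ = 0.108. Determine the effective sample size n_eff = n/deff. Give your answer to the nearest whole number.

1173

deff = 1 + (28 − 1)·0.108 = 1 + 2.916 = 3.916.
n_eff = 4592 / 3.916 = 1173.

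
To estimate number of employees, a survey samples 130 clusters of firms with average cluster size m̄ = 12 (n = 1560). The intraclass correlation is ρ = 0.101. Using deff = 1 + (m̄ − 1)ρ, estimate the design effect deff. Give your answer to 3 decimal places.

deff = 1 + (12 − 1)·0.101 = 1 + 1.111 = 2.111.

2.111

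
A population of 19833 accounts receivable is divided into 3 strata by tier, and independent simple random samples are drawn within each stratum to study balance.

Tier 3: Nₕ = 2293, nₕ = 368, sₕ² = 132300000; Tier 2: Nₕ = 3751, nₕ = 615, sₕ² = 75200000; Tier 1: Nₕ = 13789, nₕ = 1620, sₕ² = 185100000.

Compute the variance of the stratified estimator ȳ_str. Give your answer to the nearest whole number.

56433

Var(ȳ_str) = Σₕ Wₕ²(1 − fₕ)sₕ²/nₕ with Wₕ = Nₕ/N, N = 19833.
Tier 3: Wₕ = 0.11561539; term = 0.11561539²·(1 − 0.16048844)·132300000/368 = 4034.3167.
Tier 2: Wₕ = 0.18912923; term = 0.18912923²·(1 − 0.16395628)·75200000/615 = 3656.6974.
Tier 1: Wₕ = 0.69525538; term = 0.69525538²·(1 − 0.11748495)·185100000/1620 = 48741.876.
Sum = 56432.89.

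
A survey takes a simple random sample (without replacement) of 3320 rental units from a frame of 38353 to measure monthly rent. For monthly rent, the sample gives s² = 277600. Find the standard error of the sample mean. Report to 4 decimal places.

Under SRS without replacement, Var(ȳ) = (1 − f)·s²/n with f = n/N = 3320/38353 = 0.08656428.
Var(ȳ) = (1 − 0.08656428)·277600/3320 = 0.91343572·83.614458 = 76.376432.
SE(ȳ) = √(76.376432) = 8.7394.

8.7394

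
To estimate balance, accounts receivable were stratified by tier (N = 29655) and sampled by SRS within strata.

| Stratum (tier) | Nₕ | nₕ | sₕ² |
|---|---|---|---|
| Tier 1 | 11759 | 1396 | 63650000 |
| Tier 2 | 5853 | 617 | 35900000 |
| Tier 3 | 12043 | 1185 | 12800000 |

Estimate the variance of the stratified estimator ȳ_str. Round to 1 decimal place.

Var(ȳ_str) = Σₕ Wₕ²(1 − fₕ)sₕ²/nₕ with Wₕ = Nₕ/N, N = 29655.
Tier 1: Wₕ = 0.39652672; term = 0.39652672²·(1 − 0.11871758)·63650000/1396 = 6317.904.
Tier 2: Wₕ = 0.19736975; term = 0.19736975²·(1 − 0.10541603)·35900000/617 = 2027.6435.
Tier 3: Wₕ = 0.40610352; term = 0.40610352²·(1 − 0.09839741)·12800000/1185 = 1606.1285.
Sum = 9951.676.

9951.7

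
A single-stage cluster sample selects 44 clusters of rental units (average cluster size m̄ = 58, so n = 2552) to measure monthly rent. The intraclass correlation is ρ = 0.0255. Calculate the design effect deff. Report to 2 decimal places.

deff = 1 + (58 − 1)·0.0255 = 1 + 1.4535 = 2.4535.

2.45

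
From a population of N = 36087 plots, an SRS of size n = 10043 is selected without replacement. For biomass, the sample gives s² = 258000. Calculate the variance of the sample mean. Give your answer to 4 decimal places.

18.5401

Under SRS without replacement, Var(ȳ) = (1 − f)·s²/n with f = n/N = 10043/36087 = 0.27829966.
Var(ȳ) = (1 − 0.27829966)·258000/10043 = 0.72170034·25.689535 = 18.540146.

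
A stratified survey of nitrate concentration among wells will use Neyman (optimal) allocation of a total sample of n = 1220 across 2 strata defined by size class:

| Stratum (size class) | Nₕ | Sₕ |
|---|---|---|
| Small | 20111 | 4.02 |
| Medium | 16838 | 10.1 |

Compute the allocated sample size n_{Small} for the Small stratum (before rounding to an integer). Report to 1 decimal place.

Neyman allocation: nₕ = n·NₕSₕ / Σⱼ NⱼSⱼ.
Σ NⱼSⱼ = 20111·4.02 + 16838·10.1 = 250910.02.
n_{Small} = 1220·20111·4.02 / 250910.02 = 393.1.

393.1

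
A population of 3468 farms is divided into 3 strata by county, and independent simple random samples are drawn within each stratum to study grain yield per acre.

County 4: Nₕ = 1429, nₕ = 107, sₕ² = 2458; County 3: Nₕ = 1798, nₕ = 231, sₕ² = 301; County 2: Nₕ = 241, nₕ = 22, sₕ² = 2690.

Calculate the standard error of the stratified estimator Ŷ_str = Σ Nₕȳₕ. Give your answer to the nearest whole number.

7316

Var(Ŷ_str) = Σₕ Nₕ²(1 − fₕ)sₕ²/nₕ.
County 4: 1429²·(1 − 107/1429)·2458/107 = 4.3397208 × 10^7.
County 3: 1798²·(1 − 231/1798)·301/231 = 3.6712436 × 10^6.
County 2: 241²·(1 − 22/241)·2690/22 = 6.4534323 × 10^6.
Sum = 5.3521884 × 10^7.
SE = √(5.3521884 × 10^7) = 7316.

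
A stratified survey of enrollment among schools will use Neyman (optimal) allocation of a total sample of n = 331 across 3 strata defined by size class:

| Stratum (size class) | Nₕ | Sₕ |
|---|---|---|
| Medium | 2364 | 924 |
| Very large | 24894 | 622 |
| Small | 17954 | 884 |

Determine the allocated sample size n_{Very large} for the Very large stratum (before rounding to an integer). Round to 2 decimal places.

152.81

Neyman allocation: nₕ = n·NₕSₕ / Σⱼ NⱼSⱼ.
Σ NⱼSⱼ = 2364·924 + 24894·622 + 17954·884 = 3.353974 × 10^7.
n_{Very large} = 331·24894·622 / (3.353974 × 10^7) = 152.81.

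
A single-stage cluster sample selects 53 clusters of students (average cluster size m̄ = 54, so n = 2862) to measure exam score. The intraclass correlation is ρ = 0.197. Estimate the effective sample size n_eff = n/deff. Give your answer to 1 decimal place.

250.2

deff = 1 + (54 − 1)·0.197 = 1 + 10.441 = 11.441.
n_eff = 2862 / 11.441 = 250.2.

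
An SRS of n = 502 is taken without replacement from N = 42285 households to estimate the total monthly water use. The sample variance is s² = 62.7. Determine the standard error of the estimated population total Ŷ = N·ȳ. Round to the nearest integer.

Var(Ŷ) = N²·Var(ȳ) = N²·(1 − n/N)·s²/n.
f = 502/42285 = 0.01187182; Var(ȳ) = 0.98812818·62.7/502 = 0.1234176.
Var(Ŷ) = 42285² · 0.1234176 = 2.2067329 × 10^8.
SE(Ŷ) = √(2.2067329 × 10^8) = 14855.

14855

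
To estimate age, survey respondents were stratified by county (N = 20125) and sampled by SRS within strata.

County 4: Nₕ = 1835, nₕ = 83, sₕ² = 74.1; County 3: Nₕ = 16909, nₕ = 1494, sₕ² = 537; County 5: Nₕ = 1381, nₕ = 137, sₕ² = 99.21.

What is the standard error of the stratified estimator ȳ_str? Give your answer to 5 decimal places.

Var(ȳ_str) = Σₕ Wₕ²(1 − fₕ)sₕ²/nₕ with Wₕ = Nₕ/N, N = 20125.
County 4: Wₕ = 0.09118012; term = 0.09118012²·(1 − 0.04523161)·74.1/83 = 0.0070866096.
County 3: Wₕ = 0.84019876; term = 0.84019876²·(1 − 0.08835531)·537/1494 = 0.2313201.
County 5: Wₕ = 0.06862112; term = 0.06862112²·(1 − 0.09920348)·99.21/137 = 0.0030716884.
Sum = 0.2414784.
SE = √(0.2414784) = 0.49140.

0.49140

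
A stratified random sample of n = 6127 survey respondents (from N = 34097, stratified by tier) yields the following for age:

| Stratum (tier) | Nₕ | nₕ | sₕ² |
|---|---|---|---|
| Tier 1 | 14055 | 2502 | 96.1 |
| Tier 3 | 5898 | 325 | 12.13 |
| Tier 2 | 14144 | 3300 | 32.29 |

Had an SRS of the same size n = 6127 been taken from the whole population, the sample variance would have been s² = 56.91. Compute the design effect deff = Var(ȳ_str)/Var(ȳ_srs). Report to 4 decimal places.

1.0120

Var(ȳ_str) = Σ Wₕ²(1−fₕ)sₕ²/nₕ with Wₕ = Nₕ/34097:
  Tier 1: (14055/34097)²·(1−2502/14055)·96.1/2502 = 0.0053645014
  Tier 3: (5898/34097)²·(1−325/5898)·12.13/325 = 0.00105521
  Tier 2: (14144/34097)²·(1−3300/14144)·32.29/3300 = 0.001290873
  → Var(ȳ_str) = 0.0077105844.
Var(ȳ_srs) = (1 − 6127/34097)·56.91/6127 = 0.0076193338.
deff = 0.0077105844 / 0.0076193338 = 1.0120.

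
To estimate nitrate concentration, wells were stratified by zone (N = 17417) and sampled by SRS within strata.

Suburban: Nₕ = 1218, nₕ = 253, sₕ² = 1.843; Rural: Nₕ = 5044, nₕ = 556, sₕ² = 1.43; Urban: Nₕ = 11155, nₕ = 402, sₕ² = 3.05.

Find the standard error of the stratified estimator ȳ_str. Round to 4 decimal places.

Var(ȳ_str) = Σₕ Wₕ²(1 − fₕ)sₕ²/nₕ with Wₕ = Nₕ/N, N = 17417.
Suburban: Wₕ = 0.06993168; term = 0.06993168²·(1 − 0.20771757)·1.843/253 = 2.822492 × 10^-5.
Rural: Wₕ = 0.28960211; term = 0.28960211²·(1 − 0.11022998)·1.43/556 = 1.9192983 × 10^-4.
Urban: Wₕ = 0.64046621; term = 0.64046621²·(1 − 0.03603765)·3.05/402 = 0.0030000349.
Sum = 0.0032201897.
SE = √(0.0032201897) = 0.0567.

0.0567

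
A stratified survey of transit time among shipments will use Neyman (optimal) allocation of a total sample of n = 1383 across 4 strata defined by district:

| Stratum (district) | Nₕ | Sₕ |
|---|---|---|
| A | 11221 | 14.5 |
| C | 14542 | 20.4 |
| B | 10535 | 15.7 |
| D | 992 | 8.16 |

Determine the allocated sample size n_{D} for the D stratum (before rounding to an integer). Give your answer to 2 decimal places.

Neyman allocation: nₕ = n·NₕSₕ / Σⱼ NⱼSⱼ.
Σ NⱼSⱼ = 11221·14.5 + 14542·20.4 + 10535·15.7 + 992·8.16 = 632855.52.
n_{D} = 1383·992·8.16 / 632855.52 = 17.69.

17.69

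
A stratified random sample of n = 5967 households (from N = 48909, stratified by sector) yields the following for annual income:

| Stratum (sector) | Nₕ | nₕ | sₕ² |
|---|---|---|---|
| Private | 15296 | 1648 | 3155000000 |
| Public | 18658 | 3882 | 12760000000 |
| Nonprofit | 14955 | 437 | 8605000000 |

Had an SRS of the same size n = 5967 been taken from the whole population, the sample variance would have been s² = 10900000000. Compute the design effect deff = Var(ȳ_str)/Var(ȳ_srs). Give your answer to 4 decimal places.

Var(ȳ_str) = Σ Wₕ²(1−fₕ)sₕ²/nₕ with Wₕ = Nₕ/48909:
  Private: (15296/48909)²·(1−1648/15296)·3155000000/1648 = 167075
  Public: (18658/48909)²·(1−3882/18658)·12760000000/3882 = 378825.8
  Nonprofit: (14955/48909)²·(1−437/14955)·8605000000/437 = 1.7872491 × 10^6
  → Var(ȳ_str) = 2.3331499 × 10^6.
Var(ȳ_srs) = (1 − 5967/48909)·10900000000/5967 = 1.6038507 × 10^6.
deff = (2.3331499 × 10^6) / (1.6038507 × 10^6) = 1.4547.

1.4547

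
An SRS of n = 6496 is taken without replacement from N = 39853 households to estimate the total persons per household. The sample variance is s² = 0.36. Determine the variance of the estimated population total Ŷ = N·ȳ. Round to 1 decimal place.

73672.3

Var(Ŷ) = N²·Var(ȳ) = N²·(1 − n/N)·s²/n.
f = 6496/39853 = 0.16299902; Var(ȳ) = 0.83700098·0.36/6496 = 4.6385522 × 10^-5.
Var(Ŷ) = 39853² · (4.6385522 × 10^-5) = 73672.344.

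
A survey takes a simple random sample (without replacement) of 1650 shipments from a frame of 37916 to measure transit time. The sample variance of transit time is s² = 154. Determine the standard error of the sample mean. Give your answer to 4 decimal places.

0.2988

Under SRS without replacement, Var(ȳ) = (1 − f)·s²/n with f = n/N = 1650/37916 = 0.04351725.
Var(ȳ) = (1 − 0.04351725)·154/1650 = 0.95648275·0.093333333 = 0.089271723.
SE(ȳ) = √(0.089271723) = 0.2988.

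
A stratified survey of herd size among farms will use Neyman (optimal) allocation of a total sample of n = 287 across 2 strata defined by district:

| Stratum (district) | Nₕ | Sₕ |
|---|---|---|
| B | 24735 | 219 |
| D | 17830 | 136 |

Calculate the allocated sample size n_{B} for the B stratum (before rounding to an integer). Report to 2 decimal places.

Neyman allocation: nₕ = n·NₕSₕ / Σⱼ NⱼSⱼ.
Σ NⱼSⱼ = 24735·219 + 17830·136 = 7.841845 × 10^6.
n_{B} = 287·24735·219 / (7.841845 × 10^6) = 198.25.

198.25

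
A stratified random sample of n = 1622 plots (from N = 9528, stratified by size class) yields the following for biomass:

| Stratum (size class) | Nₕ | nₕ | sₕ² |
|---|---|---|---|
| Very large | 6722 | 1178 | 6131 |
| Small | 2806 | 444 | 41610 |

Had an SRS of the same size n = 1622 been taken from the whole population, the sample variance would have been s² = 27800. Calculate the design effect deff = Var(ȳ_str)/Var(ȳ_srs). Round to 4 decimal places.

Var(ȳ_str) = Σ Wₕ²(1−fₕ)sₕ²/nₕ with Wₕ = Nₕ/9528:
  Very large: (6722/9528)²·(1−1178/6722)·6131/1178 = 2.1365067
  Small: (2806/9528)²·(1−444/2806)·41610/444 = 6.8419329
  → Var(ȳ_str) = 8.9784396.
Var(ȳ_srs) = (1 − 1622/9528)·27800/1622 = 14.221618.
deff = 8.9784396 / 14.221618 = 0.6313.

0.6313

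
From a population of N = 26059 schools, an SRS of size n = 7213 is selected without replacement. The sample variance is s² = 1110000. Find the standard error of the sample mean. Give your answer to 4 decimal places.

10.5496

Under SRS without replacement, Var(ȳ) = (1 − f)·s²/n with f = n/N = 7213/26059 = 0.27679497.
Var(ȳ) = (1 − 0.27679497)·1110000/7213 = 0.72320503·153.88881 = 111.29316.
SE(ȳ) = √(111.29316) = 10.5496.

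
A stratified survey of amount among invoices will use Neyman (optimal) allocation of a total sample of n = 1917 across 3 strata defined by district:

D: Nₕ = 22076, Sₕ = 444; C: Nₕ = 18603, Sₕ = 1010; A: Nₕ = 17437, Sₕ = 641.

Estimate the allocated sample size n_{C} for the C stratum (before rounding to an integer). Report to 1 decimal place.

Neyman allocation: nₕ = n·NₕSₕ / Σⱼ NⱼSⱼ.
Σ NⱼSⱼ = 22076·444 + 18603·1010 + 17437·641 = 3.9767891 × 10^7.
n_{C} = 1917·18603·1010 / (3.9767891 × 10^7) = 905.7.

905.7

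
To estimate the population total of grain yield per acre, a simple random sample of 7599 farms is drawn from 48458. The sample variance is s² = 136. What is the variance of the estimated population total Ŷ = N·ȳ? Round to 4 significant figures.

Var(Ŷ) = N²·Var(ȳ) = N²·(1 − n/N)·s²/n.
f = 7599/48458 = 0.15681621; Var(ȳ) = 0.84318379·136/7599 = 0.015090538.
Var(Ŷ) = 48458² · 0.015090538 = 3.5435266 × 10^7.

3.544 × 10^7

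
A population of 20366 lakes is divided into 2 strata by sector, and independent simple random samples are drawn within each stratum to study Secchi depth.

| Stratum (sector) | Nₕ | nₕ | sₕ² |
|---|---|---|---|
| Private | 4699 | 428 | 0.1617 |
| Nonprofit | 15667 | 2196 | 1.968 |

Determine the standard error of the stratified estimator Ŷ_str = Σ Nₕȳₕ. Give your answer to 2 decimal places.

443.53

Var(Ŷ_str) = Σₕ Nₕ²(1 − fₕ)sₕ²/nₕ.
Private: 4699²·(1 − 428/4699)·0.1617/428 = 7582.3053.
Nonprofit: 15667²·(1 − 2196/15667)·1.968/2196 = 189137.85.
Sum = 196720.16.
SE = √(196720.16) = 443.53.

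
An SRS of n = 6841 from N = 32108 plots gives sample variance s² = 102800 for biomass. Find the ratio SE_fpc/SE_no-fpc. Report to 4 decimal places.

f = n/N = 6841/32108 = 0.21306217.
SE_no-fpc = √(s²/n) = 3.876473; SE_fpc = √((1−f)s²/n) = 3.4388005.
Ratio = √(1−f) = 0.88709517.

0.8871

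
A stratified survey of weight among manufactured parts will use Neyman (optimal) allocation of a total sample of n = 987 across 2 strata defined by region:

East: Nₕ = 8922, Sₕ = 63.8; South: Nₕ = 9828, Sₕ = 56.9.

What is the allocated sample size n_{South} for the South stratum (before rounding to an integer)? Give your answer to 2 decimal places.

Neyman allocation: nₕ = n·NₕSₕ / Σⱼ NⱼSⱼ.
Σ NⱼSⱼ = 8922·63.8 + 9828·56.9 = 1.1284368 × 10^6.
n_{South} = 987·9828·56.9 / (1.1284368 × 10^6) = 489.12.

489.12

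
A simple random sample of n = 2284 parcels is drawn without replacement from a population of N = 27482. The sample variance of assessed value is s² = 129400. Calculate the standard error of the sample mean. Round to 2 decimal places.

7.21

Under SRS without replacement, Var(ȳ) = (1 − f)·s²/n with f = n/N = 2284/27482 = 0.08310894.
Var(ȳ) = (1 − 0.08310894)·129400/2284 = 0.91689106·56.654991 = 51.946455.
SE(ȳ) = √(51.946455) = 7.21.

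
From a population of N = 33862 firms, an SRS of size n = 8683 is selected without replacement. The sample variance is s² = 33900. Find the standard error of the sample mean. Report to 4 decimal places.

1.7038

Under SRS without replacement, Var(ȳ) = (1 − f)·s²/n with f = n/N = 8683/33862 = 0.25642313.
Var(ȳ) = (1 − 0.25642313)·33900/8683 = 0.74357687·3.9041806 = 2.9030584.
SE(ȳ) = √(2.9030584) = 1.7038.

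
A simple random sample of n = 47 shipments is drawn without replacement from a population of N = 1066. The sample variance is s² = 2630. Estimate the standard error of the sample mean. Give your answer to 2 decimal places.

Under SRS without replacement, Var(ȳ) = (1 − f)·s²/n with f = n/N = 47/1066 = 0.04409006.
Var(ȳ) = (1 − 0.04409006)·2630/47 = 0.95590994·55.957447 = 53.49028.
SE(ȳ) = √(53.49028) = 7.31.

7.31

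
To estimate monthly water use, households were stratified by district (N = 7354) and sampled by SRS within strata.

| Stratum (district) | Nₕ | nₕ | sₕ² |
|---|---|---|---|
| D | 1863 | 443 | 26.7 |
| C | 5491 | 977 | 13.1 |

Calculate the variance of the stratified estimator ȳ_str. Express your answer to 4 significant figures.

Var(ȳ_str) = Σₕ Wₕ²(1 − fₕ)sₕ²/nₕ with Wₕ = Nₕ/N, N = 7354.
D: Wₕ = 0.25333152; term = 0.25333152²·(1 − 0.23778851)·26.7/443 = 0.0029482308.
C: Wₕ = 0.74666848; term = 0.74666848²·(1 − 0.17792752)·13.1/977 = 0.0061452914.
Sum = 0.0090935222.

0.009094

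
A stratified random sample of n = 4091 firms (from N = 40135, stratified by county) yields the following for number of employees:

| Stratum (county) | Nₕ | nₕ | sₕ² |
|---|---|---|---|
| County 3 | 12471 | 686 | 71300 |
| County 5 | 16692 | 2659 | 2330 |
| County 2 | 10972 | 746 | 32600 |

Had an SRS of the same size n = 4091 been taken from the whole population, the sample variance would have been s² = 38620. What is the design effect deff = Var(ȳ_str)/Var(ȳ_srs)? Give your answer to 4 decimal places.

Var(ȳ_str) = Σ Wₕ²(1−fₕ)sₕ²/nₕ with Wₕ = Nₕ/40135:
  County 3: (12471/40135)²·(1−686/12471)·71300/686 = 9.4830872
  County 5: (16692/40135)²·(1−2659/16692)·2330/2659 = 0.12742362
  County 2: (10972/40135)²·(1−746/10972)·32600/746 = 3.0438541
  → Var(ȳ_str) = 12.654365.
Var(ȳ_srs) = (1 − 4091/40135)·38620/4091 = 8.4779823.
deff = 12.654365 / 8.4779823 = 1.4926.

1.4926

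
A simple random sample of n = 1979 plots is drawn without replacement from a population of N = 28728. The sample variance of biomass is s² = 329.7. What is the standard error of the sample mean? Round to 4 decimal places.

0.3939

Under SRS without replacement, Var(ȳ) = (1 − f)·s²/n with f = n/N = 1979/28728 = 0.06888750.
Var(ȳ) = (1 − 0.06888750)·329.7/1979 = 0.93111250·0.16659929 = 0.15512268.
SE(ȳ) = √(0.15512268) = 0.3939.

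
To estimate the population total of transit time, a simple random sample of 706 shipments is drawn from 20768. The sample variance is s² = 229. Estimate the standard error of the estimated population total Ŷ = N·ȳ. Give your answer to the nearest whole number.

11625

Var(Ŷ) = N²·Var(ȳ) = N²·(1 − n/N)·s²/n.
f = 706/20768 = 0.03399461; Var(ȳ) = 0.96600539·229/706 = 0.31333603.
Var(Ŷ) = 20768² · 0.31333603 = 1.3514491 × 10^8.
SE(Ŷ) = √(1.3514491 × 10^8) = 11625.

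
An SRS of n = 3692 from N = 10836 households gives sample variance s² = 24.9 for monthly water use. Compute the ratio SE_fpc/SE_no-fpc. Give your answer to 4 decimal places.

f = n/N = 3692/10836 = 0.34071613.
SE_no-fpc = √(s²/n) = 0.08212376; SE_fpc = √((1−f)s²/n) = 0.066681453.
Ratio = √(1−f) = 0.81196297.

0.8120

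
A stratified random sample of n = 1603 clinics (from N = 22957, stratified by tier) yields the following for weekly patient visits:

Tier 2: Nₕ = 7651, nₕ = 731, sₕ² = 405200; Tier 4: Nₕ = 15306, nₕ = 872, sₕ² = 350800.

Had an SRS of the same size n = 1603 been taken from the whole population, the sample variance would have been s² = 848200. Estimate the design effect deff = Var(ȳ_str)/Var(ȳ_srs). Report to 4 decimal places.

0.4558

Var(ȳ_str) = Σ Wₕ²(1−fₕ)sₕ²/nₕ with Wₕ = Nₕ/22957:
  Tier 2: (7651/22957)²·(1−731/7651)·405200/731 = 55.686008
  Tier 4: (15306/22957)²·(1−872/15306)·350800/872 = 168.64025
  → Var(ȳ_str) = 224.32626.
Var(ȳ_srs) = (1 − 1603/22957)·848200/1603 = 492.18554.
deff = 224.32626 / 492.18554 = 0.4558.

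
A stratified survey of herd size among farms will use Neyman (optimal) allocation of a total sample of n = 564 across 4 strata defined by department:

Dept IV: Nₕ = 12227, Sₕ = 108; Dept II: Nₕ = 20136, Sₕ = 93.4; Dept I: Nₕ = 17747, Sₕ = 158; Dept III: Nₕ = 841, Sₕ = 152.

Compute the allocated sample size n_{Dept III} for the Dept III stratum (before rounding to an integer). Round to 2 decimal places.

11.76

Neyman allocation: nₕ = n·NₕSₕ / Σⱼ NⱼSⱼ.
Σ NⱼSⱼ = 12227·108 + 20136·93.4 + 17747·158 + 841·152 = 6.1330764 × 10^6.
n_{Dept III} = 564·841·152 / (6.1330764 × 10^6) = 11.76.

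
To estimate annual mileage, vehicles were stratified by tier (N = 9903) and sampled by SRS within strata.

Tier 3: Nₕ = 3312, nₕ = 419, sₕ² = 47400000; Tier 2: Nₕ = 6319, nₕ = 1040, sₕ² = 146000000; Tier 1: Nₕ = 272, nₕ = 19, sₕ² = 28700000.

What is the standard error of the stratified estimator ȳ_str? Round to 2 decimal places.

244.67

Var(ȳ_str) = Σₕ Wₕ²(1 − fₕ)sₕ²/nₕ with Wₕ = Nₕ/N, N = 9903.
Tier 3: Wₕ = 0.33444411; term = 0.33444411²·(1 − 0.12650966)·47400000/419 = 11052.729.
Tier 2: Wₕ = 0.63808947; term = 0.63808947²·(1 − 0.16458300)·146000000/1040 = 47751.385.
Tier 1: Wₕ = 0.02746642; term = 0.02746642²·(1 − 0.06985294)·28700000/19 = 1059.947.
Sum = 59864.061.
SE = √(59864.061) = 244.67.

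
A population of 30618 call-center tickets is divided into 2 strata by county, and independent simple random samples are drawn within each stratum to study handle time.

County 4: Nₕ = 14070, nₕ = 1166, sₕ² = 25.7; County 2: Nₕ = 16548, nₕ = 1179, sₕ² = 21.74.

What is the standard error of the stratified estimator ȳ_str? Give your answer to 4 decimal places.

Var(ȳ_str) = Σₕ Wₕ²(1 − fₕ)sₕ²/nₕ with Wₕ = Nₕ/N, N = 30618.
County 4: Wₕ = 0.45953361; term = 0.45953361²·(1 − 0.08287136)·25.7/1166 = 0.0042687369.
County 2: Wₕ = 0.54046639; term = 0.54046639²·(1 − 0.07124728)·21.74/1179 = 0.0050024553.
Sum = 0.0092711922.
SE = √(0.0092711922) = 0.0963.

0.0963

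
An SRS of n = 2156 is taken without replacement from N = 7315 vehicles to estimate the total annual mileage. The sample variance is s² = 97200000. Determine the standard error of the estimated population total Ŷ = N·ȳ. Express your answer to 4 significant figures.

Var(Ŷ) = N²·Var(ȳ) = N²·(1 − n/N)·s²/n.
f = 2156/7315 = 0.29473684; Var(ȳ) = 0.70526316·97200000/2156 = 31795.723.
Var(Ŷ) = 7315² · 31795.723 = 1.7013645 × 10^12.
SE(Ŷ) = √(1.7013645 × 10^12) = 1.304 × 10^6.

1.304 × 10^6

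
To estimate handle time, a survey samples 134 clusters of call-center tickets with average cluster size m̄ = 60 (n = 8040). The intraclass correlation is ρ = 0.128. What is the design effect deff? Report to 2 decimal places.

8.55

deff = 1 + (60 − 1)·0.128 = 1 + 7.552 = 8.552.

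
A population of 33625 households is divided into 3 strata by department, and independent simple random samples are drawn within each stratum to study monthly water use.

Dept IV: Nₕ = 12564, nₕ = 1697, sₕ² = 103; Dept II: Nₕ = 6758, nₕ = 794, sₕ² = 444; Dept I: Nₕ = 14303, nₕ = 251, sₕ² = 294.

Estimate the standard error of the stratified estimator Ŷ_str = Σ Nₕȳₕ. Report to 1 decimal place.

16316.9

Var(Ŷ_str) = Σₕ Nₕ²(1 − fₕ)sₕ²/nₕ.
Dept IV: 12564²·(1 − 1697/12564)·103/1697 = 8.2869168 × 10^6.
Dept II: 6758²·(1 − 794/6758)·444/794 = 2.2538151 × 10^7.
Dept I: 14303²·(1 − 251/14303)·294/251 = 2.3541758 × 10^8.
Sum = 2.6624265 × 10^8.
SE = √(2.6624265 × 10^8) = 16316.9.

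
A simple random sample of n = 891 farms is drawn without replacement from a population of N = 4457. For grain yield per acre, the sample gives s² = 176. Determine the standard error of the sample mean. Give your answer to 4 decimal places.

Under SRS without replacement, Var(ȳ) = (1 − f)·s²/n with f = n/N = 891/4457 = 0.19991025.
Var(ȳ) = (1 − 0.19991025)·176/891 = 0.80008975·0.19753086 = 0.15804242.
SE(ȳ) = √(0.15804242) = 0.3975.

0.3975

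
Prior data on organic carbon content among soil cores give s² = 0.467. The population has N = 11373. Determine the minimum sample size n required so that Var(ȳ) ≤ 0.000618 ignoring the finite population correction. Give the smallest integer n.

756

Without fpc, n₀ = s²/D = 0.467/0.000618 = 755.6634.
Rounding up, n = 756.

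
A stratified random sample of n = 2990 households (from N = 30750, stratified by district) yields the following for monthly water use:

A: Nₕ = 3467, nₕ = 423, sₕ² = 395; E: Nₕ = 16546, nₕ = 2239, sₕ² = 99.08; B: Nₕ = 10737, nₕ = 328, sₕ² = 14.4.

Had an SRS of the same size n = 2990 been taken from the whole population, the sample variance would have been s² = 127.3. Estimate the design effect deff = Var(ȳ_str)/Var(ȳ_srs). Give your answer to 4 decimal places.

0.6944

Var(ȳ_str) = Σ Wₕ²(1−fₕ)sₕ²/nₕ with Wₕ = Nₕ/30750:
  A: (3467/30750)²·(1−423/3467)·395/423 = 0.010422334
  E: (16546/30750)²·(1−2239/16546)·99.08/2239 = 0.011078559
  B: (10737/30750)²·(1−328/10737)·14.4/328 = 0.00518908
  → Var(ȳ_str) = 0.026689973.
Var(ȳ_srs) = (1 − 2990/30750)·127.3/2990 = 0.038435413.
deff = 0.026689973 / 0.038435413 = 0.6944.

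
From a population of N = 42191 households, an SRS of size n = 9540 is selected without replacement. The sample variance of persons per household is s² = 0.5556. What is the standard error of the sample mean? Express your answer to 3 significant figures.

0.00671

Under SRS without replacement, Var(ȳ) = (1 − f)·s²/n with f = n/N = 9540/42191 = 0.22611457.
Var(ȳ) = (1 − 0.22611457)·0.5556/9540 = 0.77388543·5.8238994 × 10^-5 = 4.5070308 × 10^-5.
SE(ȳ) = √(4.5070308 × 10^-5) = 0.00671.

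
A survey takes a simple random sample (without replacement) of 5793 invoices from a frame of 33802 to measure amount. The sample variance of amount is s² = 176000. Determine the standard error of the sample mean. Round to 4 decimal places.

Under SRS without replacement, Var(ȳ) = (1 − f)·s²/n with f = n/N = 5793/33802 = 0.17138039.
Var(ȳ) = (1 − 0.17138039)·176000/5793 = 0.82861961·30.381495 = 25.174702.
SE(ȳ) = √(25.174702) = 5.0174.

5.0174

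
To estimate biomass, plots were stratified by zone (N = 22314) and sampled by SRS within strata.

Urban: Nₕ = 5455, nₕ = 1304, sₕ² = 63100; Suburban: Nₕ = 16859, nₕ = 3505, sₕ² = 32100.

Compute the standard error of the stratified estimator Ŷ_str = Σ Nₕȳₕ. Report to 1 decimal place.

Var(Ŷ_str) = Σₕ Nₕ²(1 − fₕ)sₕ²/nₕ.
Urban: 5455²·(1 − 1304/5455)·63100/1304 = 1.0957192 × 10^9.
Suburban: 16859²·(1 − 3505/16859)·32100/3505 = 2.0618648 × 10^9.
Sum = 3.157584 × 10^9.
SE = √(3.157584 × 10^9) = 56192.4.

56192.4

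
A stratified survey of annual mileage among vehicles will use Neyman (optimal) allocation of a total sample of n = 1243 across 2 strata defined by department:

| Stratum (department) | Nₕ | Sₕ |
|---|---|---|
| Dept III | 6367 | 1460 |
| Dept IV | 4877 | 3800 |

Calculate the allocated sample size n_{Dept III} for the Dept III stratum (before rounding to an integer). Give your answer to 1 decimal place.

Neyman allocation: nₕ = n·NₕSₕ / Σⱼ NⱼSⱼ.
Σ NⱼSⱼ = 6367·1460 + 4877·3800 = 2.782842 × 10^7.
n_{Dept III} = 1243·6367·1460 / (2.782842 × 10^7) = 415.2.

415.2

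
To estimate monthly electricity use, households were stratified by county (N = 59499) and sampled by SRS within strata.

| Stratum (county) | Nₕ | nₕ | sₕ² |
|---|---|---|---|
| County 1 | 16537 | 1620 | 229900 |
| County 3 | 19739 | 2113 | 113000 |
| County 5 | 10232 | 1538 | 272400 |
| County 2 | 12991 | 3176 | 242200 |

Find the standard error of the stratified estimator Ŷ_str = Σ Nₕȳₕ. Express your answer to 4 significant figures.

281200

Var(Ŷ_str) = Σₕ Nₕ²(1 − fₕ)sₕ²/nₕ.
County 1: 16537²·(1 − 1620/16537)·229900/1620 = 3.5007587 × 10^10.
County 3: 19739²·(1 − 2113/19739)·113000/2113 = 1.8606207 × 10^10.
County 5: 10232²·(1 − 1538/10232)·272400/1538 = 1.5755454 × 10^10.
County 2: 12991²·(1 − 3176/12991)·242200/3176 = 9.7235876 × 10^9.
Sum = 7.9092836 × 10^10.
SE = √(7.9092836 × 10^10) = 281200.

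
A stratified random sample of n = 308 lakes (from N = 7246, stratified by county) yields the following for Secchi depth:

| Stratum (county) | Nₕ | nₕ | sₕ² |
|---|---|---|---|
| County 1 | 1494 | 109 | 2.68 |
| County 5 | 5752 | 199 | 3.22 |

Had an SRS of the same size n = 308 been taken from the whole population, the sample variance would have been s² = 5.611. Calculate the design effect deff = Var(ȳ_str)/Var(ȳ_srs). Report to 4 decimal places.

0.6199

Var(ȳ_str) = Σ Wₕ²(1−fₕ)sₕ²/nₕ with Wₕ = Nₕ/7246:
  County 1: (1494/7246)²·(1−109/1494)·2.68/109 = 9.6897374 × 10^-4
  County 5: (5752/7246)²·(1−199/5752)·3.22/199 = 0.0098435712
  → Var(ȳ_str) = 0.010812545.
Var(ȳ_srs) = (1 − 308/7246)·5.611/308 = 0.017443174.
deff = 0.010812545 / 0.017443174 = 0.6199.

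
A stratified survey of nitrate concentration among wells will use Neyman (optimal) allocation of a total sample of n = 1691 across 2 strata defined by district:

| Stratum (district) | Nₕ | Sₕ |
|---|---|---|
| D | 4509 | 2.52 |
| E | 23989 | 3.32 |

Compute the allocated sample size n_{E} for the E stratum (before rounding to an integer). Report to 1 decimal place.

1479.9

Neyman allocation: nₕ = n·NₕSₕ / Σⱼ NⱼSⱼ.
Σ NⱼSⱼ = 4509·2.52 + 23989·3.32 = 91006.16.
n_{E} = 1691·23989·3.32 / 91006.16 = 1479.9.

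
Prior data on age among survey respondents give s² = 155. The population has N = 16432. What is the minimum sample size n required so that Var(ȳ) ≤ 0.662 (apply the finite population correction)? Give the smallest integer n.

Without fpc, n₀ = s²/D = 155/0.662 = 234.1390.
With fpc, (1 − n/N)·s²/n ≤ D requires n ≥ n₀/(1 + n₀/N) = 234.1390/(1 + 234.1390/16432) = 230.8496.
Rounding up, n = 231.

231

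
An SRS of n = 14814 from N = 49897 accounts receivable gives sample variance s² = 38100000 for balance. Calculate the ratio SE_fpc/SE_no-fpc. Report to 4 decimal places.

0.8385

f = n/N = 14814/49897 = 0.29689160.
SE_no-fpc = √(s²/n) = 50.713819; SE_fpc = √((1−f)s²/n) = 42.524328.
Ratio = √(1−f) = 0.83851560.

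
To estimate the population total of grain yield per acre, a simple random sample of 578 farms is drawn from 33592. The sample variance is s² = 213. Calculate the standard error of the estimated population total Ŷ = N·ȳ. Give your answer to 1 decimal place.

20215.9

Var(Ŷ) = N²·Var(ȳ) = N²·(1 − n/N)·s²/n.
f = 578/33592 = 0.01720648; Var(ȳ) = 0.98279352·213/578 = 0.36217132.
Var(Ŷ) = 33592² · 0.36217132 = 4.0868225 × 10^8.
SE(Ŷ) = √(4.0868225 × 10^8) = 20215.9.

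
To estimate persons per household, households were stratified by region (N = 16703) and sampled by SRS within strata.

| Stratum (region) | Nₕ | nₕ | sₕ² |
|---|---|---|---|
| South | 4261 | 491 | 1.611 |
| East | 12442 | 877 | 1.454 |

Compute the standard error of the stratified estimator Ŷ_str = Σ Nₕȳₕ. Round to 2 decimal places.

539.69

Var(Ŷ_str) = Σₕ Nₕ²(1 − fₕ)sₕ²/nₕ.
South: 4261²·(1 − 491/4261)·1.611/491 = 52706.834.
East: 12442²·(1 − 877/12442)·1.454/877 = 238561.66.
Sum = 291268.49.
SE = √(291268.49) = 539.69.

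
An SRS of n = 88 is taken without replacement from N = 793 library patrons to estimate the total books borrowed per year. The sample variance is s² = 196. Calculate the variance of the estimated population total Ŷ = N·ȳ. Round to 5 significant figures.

1.2452 × 10^6

Var(Ŷ) = N²·Var(ȳ) = N²·(1 − n/N)·s²/n.
f = 88/793 = 0.11097100; Var(ȳ) = 0.88902900·196/88 = 1.9801101.
Var(Ŷ) = 793² · 1.9801101 = 1.2451903 × 10^6.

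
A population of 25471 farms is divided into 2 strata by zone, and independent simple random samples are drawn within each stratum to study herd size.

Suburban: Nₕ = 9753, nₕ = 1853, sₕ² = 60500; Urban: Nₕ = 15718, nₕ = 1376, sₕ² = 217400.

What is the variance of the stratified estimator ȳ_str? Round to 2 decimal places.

58.78

Var(ȳ_str) = Σₕ Wₕ²(1 − fₕ)sₕ²/nₕ with Wₕ = Nₕ/N, N = 25471.
Suburban: Wₕ = 0.38290605; term = 0.38290605²·(1 − 0.18999282)·60500/1853 = 3.8775131.
Urban: Wₕ = 0.61709395; term = 0.61709395²·(1 − 0.08754294)·217400/1376 = 54.897949.
Sum = 58.775462.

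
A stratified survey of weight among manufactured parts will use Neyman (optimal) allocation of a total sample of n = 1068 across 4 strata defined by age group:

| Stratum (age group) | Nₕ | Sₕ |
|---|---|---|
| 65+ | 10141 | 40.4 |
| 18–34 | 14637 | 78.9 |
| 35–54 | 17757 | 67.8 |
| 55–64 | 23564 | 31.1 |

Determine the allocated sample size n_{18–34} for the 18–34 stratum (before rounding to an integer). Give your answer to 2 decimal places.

352.26

Neyman allocation: nₕ = n·NₕSₕ / Σⱼ NⱼSⱼ.
Σ NⱼSⱼ = 10141·40.4 + 14637·78.9 + 17757·67.8 + 23564·31.1 = 3.5013207 × 10^6.
n_{18–34} = 1068·14637·78.9 / (3.5013207 × 10^6) = 352.26.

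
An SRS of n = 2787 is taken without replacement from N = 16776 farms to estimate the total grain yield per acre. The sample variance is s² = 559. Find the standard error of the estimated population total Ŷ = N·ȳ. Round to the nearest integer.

Var(Ŷ) = N²·Var(ȳ) = N²·(1 − n/N)·s²/n.
f = 2787/16776 = 0.16613019; Var(ȳ) = 0.83386981·559/2787 = 0.16725268.
Var(Ŷ) = 16776² · 0.16725268 = 4.707062 × 10^7.
SE(Ŷ) = √(4.707062 × 10^7) = 6861.

6861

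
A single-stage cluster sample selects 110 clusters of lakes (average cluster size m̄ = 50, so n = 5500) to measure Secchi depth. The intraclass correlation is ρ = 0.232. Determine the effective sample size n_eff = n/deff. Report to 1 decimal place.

444.7

deff = 1 + (50 − 1)·0.232 = 1 + 11.368 = 12.368.
n_eff = 5500 / 12.368 = 444.7.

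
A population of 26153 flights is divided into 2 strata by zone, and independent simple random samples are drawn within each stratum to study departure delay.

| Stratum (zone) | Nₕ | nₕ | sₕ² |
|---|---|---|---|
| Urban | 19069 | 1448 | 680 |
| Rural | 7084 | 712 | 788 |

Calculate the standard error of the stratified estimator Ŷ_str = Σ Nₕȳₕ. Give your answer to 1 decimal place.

Var(Ŷ_str) = Σₕ Nₕ²(1 − fₕ)sₕ²/nₕ.
Urban: 19069²·(1 − 1448/19069)·680/1448 = 1.5779703 × 10^8.
Rural: 7084²·(1 − 712/7084)·788/712 = 4.9957482 × 10^7.
Sum = 2.0775451 × 10^8.
SE = √(2.0775451 × 10^8) = 14413.7.

14413.7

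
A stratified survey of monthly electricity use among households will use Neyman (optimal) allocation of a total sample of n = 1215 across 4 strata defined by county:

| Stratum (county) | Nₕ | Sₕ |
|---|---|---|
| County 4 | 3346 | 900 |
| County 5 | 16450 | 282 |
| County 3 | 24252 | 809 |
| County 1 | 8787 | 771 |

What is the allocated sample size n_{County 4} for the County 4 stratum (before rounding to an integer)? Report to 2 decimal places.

107.47

Neyman allocation: nₕ = n·NₕSₕ / Σⱼ NⱼSⱼ.
Σ NⱼSⱼ = 3346·900 + 16450·282 + 24252·809 + 8787·771 = 3.4044945 × 10^7.
n_{County 4} = 1215·3346·900 / (3.4044945 × 10^7) = 107.47.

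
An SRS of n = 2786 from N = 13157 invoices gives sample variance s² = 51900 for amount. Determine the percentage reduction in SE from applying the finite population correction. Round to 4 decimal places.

11.2166

f = n/N = 2786/13157 = 0.21175040.
SE_no-fpc = √(s²/n) = 4.3161161; SE_fpc = √((1−f)s²/n) = 3.8319956.
Ratio = √(1−f) = 0.88783422. Reduction = 100·(1 − 0.88783422) = 11.2166%.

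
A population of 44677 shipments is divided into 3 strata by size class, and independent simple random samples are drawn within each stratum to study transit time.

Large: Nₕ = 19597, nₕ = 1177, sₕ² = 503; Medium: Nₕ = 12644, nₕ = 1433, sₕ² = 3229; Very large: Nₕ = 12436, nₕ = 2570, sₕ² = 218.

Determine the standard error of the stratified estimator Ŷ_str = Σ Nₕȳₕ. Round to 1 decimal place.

22001.9

Var(Ŷ_str) = Σₕ Nₕ²(1 − fₕ)sₕ²/nₕ.
Large: 19597²·(1 − 1177/19597)·503/1177 = 1.5426619 × 10^8.
Medium: 12644²·(1 − 1433/12644)·3229/1433 = 3.1941161 × 10^8.
Very large: 12436²·(1 − 2570/12436)·218/2570 = 1.0407471 × 10^7.
Sum = 4.8408527 × 10^8.
SE = √(4.8408527 × 10^8) = 22001.9.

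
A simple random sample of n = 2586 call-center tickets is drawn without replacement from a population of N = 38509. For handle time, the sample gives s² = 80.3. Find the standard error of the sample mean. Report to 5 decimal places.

0.17020

Under SRS without replacement, Var(ȳ) = (1 − f)·s²/n with f = n/N = 2586/38509 = 0.06715313.
Var(ȳ) = (1 − 0.06715313)·80.3/2586 = 0.93284687·0.031051817 = 0.028966591.
SE(ȳ) = √(0.028966591) = 0.17020.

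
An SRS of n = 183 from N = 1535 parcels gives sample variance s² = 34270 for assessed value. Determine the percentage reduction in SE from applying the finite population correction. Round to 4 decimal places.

f = n/N = 183/1535 = 0.11921824.
SE_no-fpc = √(s²/n) = 13.684581; SE_fpc = √((1−f)s²/n) = 12.842976.
Ratio = √(1−f) = 0.93849974. Reduction = 100·(1 − 0.93849974) = 6.1500%.

6.1500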